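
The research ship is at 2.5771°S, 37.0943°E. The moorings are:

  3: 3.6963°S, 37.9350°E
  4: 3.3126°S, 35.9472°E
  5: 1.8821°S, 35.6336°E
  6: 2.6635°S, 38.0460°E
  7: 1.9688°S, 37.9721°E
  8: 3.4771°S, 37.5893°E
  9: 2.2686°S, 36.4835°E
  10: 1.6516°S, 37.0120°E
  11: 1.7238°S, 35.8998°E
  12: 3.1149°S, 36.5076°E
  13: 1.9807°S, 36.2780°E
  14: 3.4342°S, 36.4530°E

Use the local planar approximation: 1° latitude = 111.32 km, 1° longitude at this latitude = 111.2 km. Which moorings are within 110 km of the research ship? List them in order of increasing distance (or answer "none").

9, 12, 10, 6

Distances from 2.5771°S, 37.0943°E:
3: 155.7630 km
4: 151.5737 km
5: 179.9143 km
6: 106.2652 km
7: 118.8000 km
8: 114.3131 km
9: 76.1094 km
10: 103.4323 km
11: 163.2984 km
12: 88.5469 km
13: 112.4609 km
14: 119.1176 km
Threshold 110 km: 9 (76.1094 km), 12 (88.5469 km), 10 (103.4323 km), 6 (106.2652 km) are within range.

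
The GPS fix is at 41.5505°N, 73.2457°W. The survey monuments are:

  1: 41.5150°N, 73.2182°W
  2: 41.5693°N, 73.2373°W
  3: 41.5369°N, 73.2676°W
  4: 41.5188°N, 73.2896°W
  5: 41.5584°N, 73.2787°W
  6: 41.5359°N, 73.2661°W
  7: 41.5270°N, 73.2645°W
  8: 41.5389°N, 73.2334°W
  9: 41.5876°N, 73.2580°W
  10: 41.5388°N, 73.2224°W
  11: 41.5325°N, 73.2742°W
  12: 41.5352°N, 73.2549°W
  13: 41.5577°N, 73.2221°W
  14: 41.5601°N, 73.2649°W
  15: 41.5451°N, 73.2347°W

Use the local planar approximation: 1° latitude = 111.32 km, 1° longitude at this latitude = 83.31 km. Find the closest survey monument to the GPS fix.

15

Distances from 41.5505°N, 73.2457°W:
1: 4.5679 km
2: 2.2067 km
3: 2.3708 km
4: 5.0822 km
5: 2.8865 km
6: 2.3516 km
7: 3.0490 km
8: 1.6485 km
9: 4.2552 km
10: 2.3376 km
11: 3.1069 km
12: 1.8677 km
13: 2.1232 km
14: 1.9237 km
15: 1.0960 km
Minimum: 15 at 1.0960 km.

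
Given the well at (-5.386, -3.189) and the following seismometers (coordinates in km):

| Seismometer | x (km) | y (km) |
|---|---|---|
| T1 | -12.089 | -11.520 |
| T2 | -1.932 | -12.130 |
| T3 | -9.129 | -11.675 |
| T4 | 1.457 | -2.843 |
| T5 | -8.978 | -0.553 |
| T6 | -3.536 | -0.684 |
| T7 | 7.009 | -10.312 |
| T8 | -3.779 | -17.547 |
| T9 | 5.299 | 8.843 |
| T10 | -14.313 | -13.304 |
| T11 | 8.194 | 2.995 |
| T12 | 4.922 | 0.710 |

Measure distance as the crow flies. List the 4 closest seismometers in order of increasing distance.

Distances from (-5.386, -3.189):
T1: 10.693 km
T2: 9.585 km
T3: 9.275 km
T4: 6.852 km
T5: 4.455 km
T6: 3.114 km
T7: 14.296 km
T8: 14.448 km
T9: 16.092 km
T10: 13.491 km
T11: 14.922 km
T12: 11.021 km
Sorted: T6 (3.114 km) < T5 (4.455 km) < T4 (6.852 km) < T3 (9.275 km) < T2 (9.585 km) < T1 (10.693 km) < …

T6, T5, T4, T3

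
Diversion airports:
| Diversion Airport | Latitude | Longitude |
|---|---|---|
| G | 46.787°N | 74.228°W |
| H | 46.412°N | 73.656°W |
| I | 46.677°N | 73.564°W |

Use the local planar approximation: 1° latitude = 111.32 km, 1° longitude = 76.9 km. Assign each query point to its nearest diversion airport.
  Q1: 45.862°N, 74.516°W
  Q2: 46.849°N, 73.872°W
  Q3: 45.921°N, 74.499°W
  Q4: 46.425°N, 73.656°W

Q1 at 45.862°N, 74.516°W:
  G: √((0.925·111.32)² + (0.288·76.9)²) = √(10603.02684 + 490.49847) = 105.326 km
  H: √((0.550·111.32)² + (0.860·76.9)²) = √(3748.62308 + 4373.70596) = 90.124 km
  I: √((0.815·111.32)² + (0.952·76.9)²) = √(8231.17079 + 5359.52840) = 116.579 km
  → nearest: H (90.124 km)
Q2 at 46.849°N, 73.872°W:
  G: √((-0.062·111.32)² + (-0.356·76.9)²) = √(47.63540 + 749.46728) = 28.233 km
  H: √((-0.437·111.32)² + (0.216·76.9)²) = √(2366.51504 + 275.90539) = 51.404 km
  I: √((-0.172·111.32)² + (0.308·76.9)²) = √(366.60914 + 560.98870) = 30.456 km
  → nearest: G (28.233 km)
Q3 at 45.921°N, 74.499°W:
  G: √((0.866·111.32)² + (0.271·76.9)²) = √(9293.56155 + 434.30143) = 98.630 km
  H: √((0.491·111.32)² + (0.843·76.9)²) = √(2987.51008 + 4202.50103) = 84.794 km
  I: √((0.756·111.32)² + (0.935·76.9)²) = √(7082.55550 + 5169.82570) = 110.690 km
  → nearest: H (84.794 km)
Q4 at 46.425°N, 73.656°W:
  G: √((0.362·111.32)² + (-0.572·76.9)²) = √(1623.91591 + 1934.83857) = 59.655 km
  H: √((-0.013·111.32)² + (0.000·76.9)²) = √(2.09427 + 0.00000) = 1.447 km
  I: √((0.252·111.32)² + (0.092·76.9)²) = √(786.95061 + 50.05280) = 28.931 km
  → nearest: H (1.447 km)

Q1→H; Q2→G; Q3→H; Q4→H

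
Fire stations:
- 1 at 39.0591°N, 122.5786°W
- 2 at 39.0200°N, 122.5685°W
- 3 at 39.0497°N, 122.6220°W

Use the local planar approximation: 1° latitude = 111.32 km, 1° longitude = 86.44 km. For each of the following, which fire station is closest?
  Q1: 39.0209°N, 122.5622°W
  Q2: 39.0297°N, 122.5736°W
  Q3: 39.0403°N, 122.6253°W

Q1→2; Q2→2; Q3→3

Q1 at 39.0209°N, 122.5622°W:
  1: √((0.0382·111.32)² + (-0.0164·86.44)²) = √(18.083110 + 2.009635) = 4.4825 km
  2: √((-0.0009·111.32)² + (-0.0063·86.44)²) = √(0.010038 + 0.296559) = 0.5537 km
  3: √((0.0288·111.32)² + (-0.0598·86.44)²) = √(10.278539 + 26.719719) = 6.0826 km
  → nearest: 2 (0.5537 km)
Q2 at 39.0297°N, 122.5736°W:
  1: √((0.0294·111.32)² + (-0.0050·86.44)²) = √(10.711272 + 0.186797) = 3.3012 km
  2: √((-0.0097·111.32)² + (0.0051·86.44)²) = √(1.165977 + 0.194343) = 1.1663 km
  3: √((0.0200·111.32)² + (-0.0484·86.44)²) = √(4.956857 + 17.503312) = 4.7392 km
  → nearest: 2 (1.1663 km)
Q3 at 39.0403°N, 122.6253°W:
  1: √((0.0188·111.32)² + (0.0467·86.44)²) = √(4.379879 + 16.295334) = 4.5470 km
  2: √((-0.0203·111.32)² + (0.0568·86.44)²) = √(5.106678 + 24.106057) = 5.4049 km
  3: √((0.0094·111.32)² + (0.0033·86.44)²) = √(1.094970 + 0.081369) = 1.0846 km
  → nearest: 3 (1.0846 km)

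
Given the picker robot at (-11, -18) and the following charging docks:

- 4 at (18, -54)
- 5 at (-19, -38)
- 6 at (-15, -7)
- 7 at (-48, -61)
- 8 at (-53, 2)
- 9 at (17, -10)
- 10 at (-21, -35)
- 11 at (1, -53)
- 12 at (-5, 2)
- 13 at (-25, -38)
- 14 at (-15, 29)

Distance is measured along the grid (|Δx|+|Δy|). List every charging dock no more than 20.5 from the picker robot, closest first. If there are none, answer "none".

Distances from (-11, -18):
4: |29| + |-36| = 29 + 36 = 65
5: |-8| + |-20| = 8 + 20 = 28
6: |-4| + |11| = 4 + 11 = 15
7: |-37| + |-43| = 37 + 43 = 80
8: |-42| + |20| = 42 + 20 = 62
9: |28| + |8| = 28 + 8 = 36
10: |-10| + |-17| = 10 + 17 = 27
11: |12| + |-35| = 12 + 35 = 47
12: |6| + |20| = 6 + 20 = 26
13: |-14| + |-20| = 14 + 20 = 34
14: |-4| + |47| = 4 + 47 = 51
Threshold 20.5: 6 (15) is within range.

6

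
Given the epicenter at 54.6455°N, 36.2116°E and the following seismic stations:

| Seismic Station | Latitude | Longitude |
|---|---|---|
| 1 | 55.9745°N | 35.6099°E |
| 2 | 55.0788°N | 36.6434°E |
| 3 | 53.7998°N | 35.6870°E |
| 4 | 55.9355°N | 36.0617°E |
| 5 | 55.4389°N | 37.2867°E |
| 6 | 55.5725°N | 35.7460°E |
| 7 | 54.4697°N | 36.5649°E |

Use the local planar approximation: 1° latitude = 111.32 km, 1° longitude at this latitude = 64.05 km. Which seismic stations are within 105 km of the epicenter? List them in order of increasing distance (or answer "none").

Distances from 54.6455°N, 36.2116°E:
1: 152.8815 km
2: 55.6013 km
3: 99.9598 km
4: 143.9234 km
5: 111.9927 km
6: 107.4163 km
7: 29.9174 km
Threshold 105 km: 7 (29.9174 km), 2 (55.6013 km), 3 (99.9598 km) are within range.

7, 2, 3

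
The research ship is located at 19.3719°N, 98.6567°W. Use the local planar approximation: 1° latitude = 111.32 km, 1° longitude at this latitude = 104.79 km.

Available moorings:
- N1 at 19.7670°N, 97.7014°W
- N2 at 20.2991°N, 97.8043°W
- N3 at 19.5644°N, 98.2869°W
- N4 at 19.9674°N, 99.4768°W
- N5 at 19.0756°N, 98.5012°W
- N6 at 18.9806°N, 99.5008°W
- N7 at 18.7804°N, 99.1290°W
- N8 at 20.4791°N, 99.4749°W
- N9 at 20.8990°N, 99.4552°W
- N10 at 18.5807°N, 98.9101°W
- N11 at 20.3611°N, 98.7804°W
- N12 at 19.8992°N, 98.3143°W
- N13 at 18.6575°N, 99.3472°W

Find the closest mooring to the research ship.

N5

Distances from 19.3719°N, 98.6567°W:
N1: √((0.3951·111.32)² + (0.9553·104.79)²) = √(1934.463121 + 10021.188612) = 109.3419 km
N2: √((0.9272·111.32)² + (0.8524·104.79)²) = √(10653.522839 + 7978.597614) = 136.4995 km
N3: √((0.1925·111.32)² + (0.3698·104.79)²) = √(459.206327 + 1501.666507) = 44.2817 km
N4: √((0.5955·111.32)² + (-0.8201·104.79)²) = √(4394.504636 + 7385.387797) = 108.5352 km
N5: √((-0.2963·111.32)² + (0.1555·104.79)²) = √(1087.951908 + 265.521974) = 36.7896 km
N6: √((-0.3913·111.32)² + (-0.8441·104.79)²) = √(1897.431434 + 7823.975490) = 98.5972 km
N7: √((-0.5915·111.32)² + (-0.4723·104.79)²) = √(4335.666744 + 2449.489442) = 82.3721 km
N8: √((1.1072·111.32)² + (-0.8182·104.79)²) = √(15191.426248 + 7351.206644) = 150.1420 km
N9: √((1.5271·111.32)² + (-0.7985·104.79)²) = √(28898.902490 + 7001.474665) = 189.4739 km
N10: √((-0.7912·111.32)² + (-0.2534·104.79)²) = √(7757.449419 + 705.103551) = 91.9921 km
N11: √((0.9892·111.32)² + (-0.1237·104.79)²) = √(12125.917544 + 168.027003) = 110.8781 km
N12: √((0.5273·111.32)² + (0.3424·104.79)²) = √(3445.576827 + 1287.381289) = 68.7965 km
N13: √((-0.7144·111.32)² + (-0.6905·104.79)²) = √(6324.545001 + 5235.607083) = 107.5181 km
Minimum: N5 at 36.7896 km.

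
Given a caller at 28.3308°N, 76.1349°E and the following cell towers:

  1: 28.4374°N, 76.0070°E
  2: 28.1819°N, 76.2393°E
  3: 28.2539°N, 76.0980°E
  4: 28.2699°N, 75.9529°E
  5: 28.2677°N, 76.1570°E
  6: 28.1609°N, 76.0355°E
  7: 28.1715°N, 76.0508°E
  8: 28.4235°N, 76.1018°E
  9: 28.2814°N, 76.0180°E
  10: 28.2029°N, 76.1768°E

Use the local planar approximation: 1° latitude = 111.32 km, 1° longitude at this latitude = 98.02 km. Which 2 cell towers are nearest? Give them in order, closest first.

5, 3

Distances from 28.3308°N, 76.1349°E:
1: √((0.1066·111.32)² + (-0.1279·98.02)²) = √(140.818854 + 157.170301) = 17.2624 km
2: √((-0.1489·111.32)² + (0.1044·98.02)²) = √(274.748792 + 104.720183) = 19.4800 km
3: √((-0.0769·111.32)² + (-0.0369·98.02)²) = √(73.282297 + 13.082240) = 9.2933 km
4: √((-0.0609·111.32)² + (-0.1820·98.02)²) = √(45.960102 + 318.252755) = 19.0844 km
5: √((-0.0631·111.32)² + (0.0221·98.02)²) = √(49.340678 + 4.692604) = 7.3507 km
6: √((-0.1699·111.32)² + (-0.0994·98.02)²) = √(357.711706 + 94.929712) = 21.2754 km
7: √((-0.1593·111.32)² + (-0.0841·98.02)²) = √(314.469078 + 67.954995) = 19.5557 km
8: √((0.0927·111.32)² + (-0.0331·98.02)²) = √(106.489273 + 10.526534) = 10.8174 km
9: √((-0.0494·111.32)² + (-0.1169·98.02)²) = √(30.241289 + 131.298093) = 12.7098 km
10: √((-0.1279·111.32)² + (0.0419·98.02)²) = √(202.715746 + 16.867761) = 14.8184 km
Sorted: 5 (7.3507 km) < 3 (9.2933 km) < 8 (10.8174 km) < 9 (12.7098 km) < …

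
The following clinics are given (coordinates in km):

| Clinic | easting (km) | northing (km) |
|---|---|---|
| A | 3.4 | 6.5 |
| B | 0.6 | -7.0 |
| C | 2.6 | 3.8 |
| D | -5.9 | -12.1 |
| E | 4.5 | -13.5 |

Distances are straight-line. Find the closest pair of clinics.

A and C

Pairwise distances:
A–B: √((-2.8)² + (-13.5)²) = √(7.840 + 182.250) = 13.8 km
A–C: √((-0.8)² + (-2.7)²) = √(0.640 + 7.290) = 2.8 km
A–D: √((-9.3)² + (-18.6)²) = √(86.490 + 345.960) = 20.8 km
A–E: √((1.1)² + (-20.0)²) = √(1.210 + 400.000) = 20.0 km
B–C: √((2.0)² + (10.8)²) = √(4.000 + 116.640) = 11.0 km
B–D: √((-6.5)² + (-5.1)²) = √(42.250 + 26.010) = 8.3 km
B–E: √((3.9)² + (-6.5)²) = √(15.210 + 42.250) = 7.6 km
C–D: √((-8.5)² + (-15.9)²) = √(72.250 + 252.810) = 18.0 km
C–E: √((1.9)² + (-17.3)²) = √(3.610 + 299.290) = 17.4 km
D–E: √((10.4)² + (-1.4)²) = √(108.160 + 1.960) = 10.5 km
Closest pair: A–C at 2.8 km.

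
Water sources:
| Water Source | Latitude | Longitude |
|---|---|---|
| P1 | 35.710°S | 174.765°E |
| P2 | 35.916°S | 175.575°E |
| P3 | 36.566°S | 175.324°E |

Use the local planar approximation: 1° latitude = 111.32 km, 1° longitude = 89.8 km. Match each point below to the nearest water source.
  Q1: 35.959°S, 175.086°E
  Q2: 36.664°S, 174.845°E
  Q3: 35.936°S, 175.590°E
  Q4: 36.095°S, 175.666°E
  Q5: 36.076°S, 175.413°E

Q1→P1; Q2→P3; Q3→P2; Q4→P2; Q5→P2

Q1 at 35.959°S, 175.086°E:
  P1: √((0.249·111.32)² + (-0.321·89.8)²) = √(768.32522 + 830.92675) = 39.991 km
  P2: √((0.043·111.32)² + (0.489·89.8)²) = √(22.91307 + 1928.28131) = 44.172 km
  P3: √((-0.607·111.32)² + (0.238·89.8)²) = √(4565.87248 + 456.77948) = 70.871 km
  → nearest: P1 (39.991 km)
Q2 at 36.664°S, 174.845°E:
  P1: √((0.954·111.32)² + (-0.080·89.8)²) = √(11278.28707 + 51.60986) = 106.442 km
  P2: √((0.748·111.32)² + (0.730·89.8)²) = √(6933.45324 + 4297.32692) = 105.975 km
  P3: √((0.098·111.32)² + (0.479·89.8)²) = √(119.01414 + 1850.22140) = 44.376 km
  → nearest: P3 (44.376 km)
Q3 at 35.936°S, 175.590°E:
  P1: √((0.226·111.32)² + (-0.825·89.8)²) = √(632.94107 + 5488.58723) = 78.240 km
  P2: √((0.020·111.32)² + (-0.015·89.8)²) = √(4.95686 + 1.81441) = 2.602 km
  P3: √((-0.630·111.32)² + (-0.266·89.8)²) = √(4918.44132 + 570.57921) = 74.088 km
  → nearest: P2 (2.602 km)
Q4 at 36.095°S, 175.666°E:
  P1: √((0.385·111.32)² + (-0.901·89.8)²) = √(1836.82531 + 6546.39574) = 91.560 km
  P2: √((0.179·111.32)² + (-0.091·89.8)²) = √(397.05663 + 66.77832) = 21.537 km
  P3: √((-0.471·111.32)² + (-0.342·89.8)²) = √(2749.08526 + 943.20237) = 60.764 km
  → nearest: P2 (21.537 km)
Q5 at 36.076°S, 175.413°E:
  P1: √((0.366·111.32)² + (-0.648·89.8)²) = √(1660.00183 + 3386.12265) = 71.036 km
  P2: √((0.160·111.32)² + (0.162·89.8)²) = √(317.23885 + 211.63267) = 22.997 km
  P3: √((-0.490·111.32)² + (-0.089·89.8)²) = √(2975.35339 + 63.87526) = 55.129 km
  → nearest: P2 (22.997 km)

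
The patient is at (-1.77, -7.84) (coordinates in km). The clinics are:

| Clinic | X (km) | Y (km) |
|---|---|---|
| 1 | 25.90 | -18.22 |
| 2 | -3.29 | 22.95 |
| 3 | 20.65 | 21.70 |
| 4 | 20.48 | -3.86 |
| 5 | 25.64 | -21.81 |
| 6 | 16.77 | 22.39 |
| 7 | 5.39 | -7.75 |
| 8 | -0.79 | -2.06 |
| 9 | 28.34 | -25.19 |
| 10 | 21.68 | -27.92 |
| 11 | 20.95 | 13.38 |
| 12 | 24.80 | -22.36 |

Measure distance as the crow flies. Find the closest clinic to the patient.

Distances from (-1.77, -7.84):
1: √((27.67)² + (-10.38)²) = √(765.6289 + 107.7444) = 29.55 km
2: √((-1.52)² + (30.79)²) = √(2.3104 + 948.0241) = 30.83 km
3: √((22.42)² + (29.54)²) = √(502.6564 + 872.6116) = 37.08 km
4: √((22.25)² + (3.98)²) = √(495.0625 + 15.8404) = 22.60 km
5: √((27.41)² + (-13.97)²) = √(751.3081 + 195.1609) = 30.76 km
6: √((18.54)² + (30.23)²) = √(343.7316 + 913.8529) = 35.46 km
7: √((7.16)² + (0.09)²) = √(51.2656 + 0.0081) = 7.16 km
8: √((0.98)² + (5.78)²) = √(0.9604 + 33.4084) = 5.86 km
9: √((30.11)² + (-17.35)²) = √(906.6121 + 301.0225) = 34.75 km
10: √((23.45)² + (-20.08)²) = √(549.9025 + 403.2064) = 30.87 km
11: √((22.72)² + (21.22)²) = √(516.1984 + 450.2884) = 31.09 km
12: √((26.57)² + (-14.52)²) = √(705.9649 + 210.8304) = 30.28 km
Minimum: 8 at 5.86 km.

8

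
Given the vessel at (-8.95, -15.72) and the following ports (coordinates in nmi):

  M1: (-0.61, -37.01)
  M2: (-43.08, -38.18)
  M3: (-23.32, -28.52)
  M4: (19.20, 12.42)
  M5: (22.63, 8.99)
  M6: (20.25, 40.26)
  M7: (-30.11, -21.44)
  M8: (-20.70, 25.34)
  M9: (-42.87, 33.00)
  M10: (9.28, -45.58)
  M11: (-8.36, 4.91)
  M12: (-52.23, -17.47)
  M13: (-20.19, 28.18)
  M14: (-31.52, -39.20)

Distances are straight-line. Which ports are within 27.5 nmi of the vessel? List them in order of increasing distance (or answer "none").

M3, M11, M7, M1

Distances from (-8.95, -15.72):
M1: √((8.34)² + (-21.29)²) = √(69.5556 + 453.2641) = 22.87 nmi
M2: √((-34.13)² + (-22.46)²) = √(1164.8569 + 504.4516) = 40.86 nmi
M3: √((-14.37)² + (-12.80)²) = √(206.4969 + 163.8400) = 19.24 nmi
M4: √((28.15)² + (28.14)²) = √(792.4225 + 791.8596) = 39.80 nmi
M5: √((31.58)² + (24.71)²) = √(997.2964 + 610.5841) = 40.10 nmi
M6: √((29.20)² + (55.98)²) = √(852.6400 + 3133.7604) = 63.14 nmi
M7: √((-21.16)² + (-5.72)²) = √(447.7456 + 32.7184) = 21.92 nmi
M8: √((-11.75)² + (41.06)²) = √(138.0625 + 1685.9236) = 42.71 nmi
M9: √((-33.92)² + (48.72)²) = √(1150.5664 + 2373.6384) = 59.37 nmi
M10: √((18.23)² + (-29.86)²) = √(332.3329 + 891.6196) = 34.99 nmi
M11: √((0.59)² + (20.63)²) = √(0.3481 + 425.5969) = 20.64 nmi
M12: √((-43.28)² + (-1.75)²) = √(1873.1584 + 3.0625) = 43.32 nmi
M13: √((-11.24)² + (43.90)²) = √(126.3376 + 1927.2100) = 45.32 nmi
M14: √((-22.57)² + (-23.48)²) = √(509.4049 + 551.3104) = 32.57 nmi
Threshold 27.5 nmi: M3 (19.24 nmi), M11 (20.64 nmi), M7 (21.92 nmi), M1 (22.87 nmi) are within range.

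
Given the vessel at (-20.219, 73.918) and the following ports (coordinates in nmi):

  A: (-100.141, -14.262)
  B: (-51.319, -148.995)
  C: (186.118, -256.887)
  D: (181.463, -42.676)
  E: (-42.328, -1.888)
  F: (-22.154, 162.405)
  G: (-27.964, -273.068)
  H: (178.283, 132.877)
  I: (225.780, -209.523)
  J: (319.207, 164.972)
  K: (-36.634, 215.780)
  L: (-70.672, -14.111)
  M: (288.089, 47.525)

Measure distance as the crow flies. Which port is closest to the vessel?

E

Distances from (-20.219, 73.918):
A: √((-79.922)² + (-88.180)²) = √(6387.52608 + 7775.71240) = 119.009 nmi
B: √((-31.100)² + (-222.913)²) = √(967.21000 + 49690.20557) = 225.072 nmi
C: √((206.337)² + (-330.805)²) = √(42574.95757 + 109431.94803) = 389.881 nmi
D: √((201.682)² + (-116.594)²) = √(40675.62912 + 13594.16084) = 232.959 nmi
E: √((-22.109)² + (-75.806)²) = √(488.80788 + 5746.54964) = 78.964 nmi
F: √((-1.935)² + (88.487)²) = √(3.74422 + 7829.94917) = 88.508 nmi
G: √((-7.745)² + (-346.986)²) = √(59.98502 + 120399.28420) = 347.072 nmi
H: √((198.502)² + (58.959)²) = √(39403.04400 + 3476.16368) = 207.073 nmi
I: √((245.999)² + (-283.441)²) = √(60515.50800 + 80338.80048) = 375.306 nmi
J: √((339.426)² + (91.054)²) = √(115210.00948 + 8290.83092) = 351.427 nmi
K: √((-16.415)² + (141.862)²) = √(269.45222 + 20124.82704) = 142.809 nmi
L: √((-50.453)² + (-88.029)²) = √(2545.50521 + 7749.10484) = 101.462 nmi
M: √((308.308)² + (-26.393)²) = √(95053.82286 + 696.59045) = 309.436 nmi
Minimum: E at 78.964 nmi.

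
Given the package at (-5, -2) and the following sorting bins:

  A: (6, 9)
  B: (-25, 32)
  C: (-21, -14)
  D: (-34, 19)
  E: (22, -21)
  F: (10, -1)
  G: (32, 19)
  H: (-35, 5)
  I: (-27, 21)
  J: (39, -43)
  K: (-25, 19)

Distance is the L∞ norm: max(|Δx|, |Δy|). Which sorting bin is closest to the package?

A

Distances from (-5, -2):
A: max(|11|, |11|) = 11
B: max(|-20|, |34|) = 34
C: max(|-16|, |-12|) = 16
D: max(|-29|, |21|) = 29
E: max(|27|, |-19|) = 27
F: max(|15|, |1|) = 15
G: max(|37|, |21|) = 37
H: max(|-30|, |7|) = 30
I: max(|-22|, |23|) = 23
J: max(|44|, |-41|) = 44
K: max(|-20|, |21|) = 21
Minimum: A at 11.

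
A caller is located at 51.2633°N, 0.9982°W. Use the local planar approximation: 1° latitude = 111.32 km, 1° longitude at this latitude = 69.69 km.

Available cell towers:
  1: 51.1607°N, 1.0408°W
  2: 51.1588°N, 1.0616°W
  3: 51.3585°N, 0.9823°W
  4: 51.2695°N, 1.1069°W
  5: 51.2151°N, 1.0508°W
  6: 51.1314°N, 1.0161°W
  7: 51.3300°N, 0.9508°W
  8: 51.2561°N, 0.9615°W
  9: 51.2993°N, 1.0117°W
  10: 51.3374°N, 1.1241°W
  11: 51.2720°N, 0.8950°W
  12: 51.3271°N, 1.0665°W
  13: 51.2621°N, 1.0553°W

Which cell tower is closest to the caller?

Distances from 51.2633°N, 0.9982°W:
1: √((-0.1026·111.32)² + (-0.0426·69.69)²) = √(130.449109 + 8.813738) = 11.8010 km
2: √((-0.1045·111.32)² + (-0.0634·69.69)²) = √(135.325293 + 19.521781) = 12.4438 km
3: √((0.0952·111.32)² + (0.0159·69.69)²) = √(112.310482 + 1.227821) = 10.6554 km
4: √((0.0062·111.32)² + (-0.1087·69.69)²) = √(0.476354 + 57.385216) = 7.6067 km
5: √((-0.0482·111.32)² + (-0.0526·69.69)²) = √(28.789921 + 13.437313) = 6.4982 km
6: √((-0.1319·111.32)² + (-0.0179·69.69)²) = √(215.593661 + 1.556134) = 14.7360 km
7: √((0.0667·111.32)² + (0.0474·69.69)²) = √(55.131278 + 10.911831) = 8.1267 km
8: √((-0.0072·111.32)² + (0.0367·69.69)²) = √(0.642409 + 6.541435) = 2.6803 km
9: √((0.0360·111.32)² + (-0.0135·69.69)²) = √(16.060217 + 0.885133) = 4.1165 km
10: √((0.0741·111.32)² + (-0.1259·69.69)²) = √(68.042899 + 76.982567) = 12.0427 km
11: √((0.0087·111.32)² + (0.1032·69.69)²) = √(0.937961 + 51.724979) = 7.2569 km
12: √((0.0638·111.32)² + (-0.0683·69.69)²) = √(50.441472 + 22.655953) = 8.5497 km
13: √((-0.0012·111.32)² + (-0.0571·69.69)²) = √(0.017845 + 15.834821) = 3.9815 km
Minimum: 8 at 2.6803 km.

8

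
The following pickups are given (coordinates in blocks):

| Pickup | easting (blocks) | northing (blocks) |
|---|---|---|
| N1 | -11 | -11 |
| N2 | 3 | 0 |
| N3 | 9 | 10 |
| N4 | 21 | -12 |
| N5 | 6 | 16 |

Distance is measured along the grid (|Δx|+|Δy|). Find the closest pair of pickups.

N3 and N5

Pairwise distances:
N1–N2: |14| + |11| = 14 + 11 = 25 blocks
N1–N3: |20| + |21| = 20 + 21 = 41 blocks
N1–N4: |32| + |-1| = 32 + 1 = 33 blocks
N1–N5: |17| + |27| = 17 + 27 = 44 blocks
N2–N3: |6| + |10| = 6 + 10 = 16 blocks
N2–N4: |18| + |-12| = 18 + 12 = 30 blocks
N2–N5: |3| + |16| = 3 + 16 = 19 blocks
N3–N4: |12| + |-22| = 12 + 22 = 34 blocks
N3–N5: |-3| + |6| = 3 + 6 = 9 blocks
N4–N5: |-15| + |28| = 15 + 28 = 43 blocks
Closest pair: N3–N5 at 9 blocks.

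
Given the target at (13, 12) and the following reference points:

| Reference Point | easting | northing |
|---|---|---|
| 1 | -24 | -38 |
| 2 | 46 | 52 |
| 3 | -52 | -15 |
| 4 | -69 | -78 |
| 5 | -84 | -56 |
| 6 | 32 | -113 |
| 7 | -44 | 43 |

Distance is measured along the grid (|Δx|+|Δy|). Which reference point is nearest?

2

Distances from (13, 12):
1: |-37| + |-50| = 37 + 50 = 87
2: |33| + |40| = 33 + 40 = 73
3: |-65| + |-27| = 65 + 27 = 92
4: |-82| + |-90| = 82 + 90 = 172
5: |-97| + |-68| = 97 + 68 = 165
6: |19| + |-125| = 19 + 125 = 144
7: |-57| + |31| = 57 + 31 = 88
Minimum: 2 at 73.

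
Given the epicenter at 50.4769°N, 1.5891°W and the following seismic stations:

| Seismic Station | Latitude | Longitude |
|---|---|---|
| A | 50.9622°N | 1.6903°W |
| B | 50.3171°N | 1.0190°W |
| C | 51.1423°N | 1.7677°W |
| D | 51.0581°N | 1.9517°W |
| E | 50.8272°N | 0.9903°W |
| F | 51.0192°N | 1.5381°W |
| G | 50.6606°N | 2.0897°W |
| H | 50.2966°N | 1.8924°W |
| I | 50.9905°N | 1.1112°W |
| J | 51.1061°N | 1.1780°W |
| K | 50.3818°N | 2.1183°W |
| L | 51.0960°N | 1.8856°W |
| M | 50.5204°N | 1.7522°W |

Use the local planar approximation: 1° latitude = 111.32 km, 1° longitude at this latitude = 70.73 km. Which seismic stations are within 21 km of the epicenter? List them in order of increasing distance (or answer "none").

Distances from 50.4769°N, 1.5891°W:
A: 54.4957 km
B: 44.0727 km
C: 75.1418 km
D: 69.5970 km
E: 57.5711 km
F: 60.4765 km
G: 40.8885 km
H: 29.3777 km
I: 66.4186 km
J: 75.8382 km
K: 38.8986 km
L: 72.0383 km
M: 12.5112 km
Threshold 21 km: M (12.5112 km) is within range.

M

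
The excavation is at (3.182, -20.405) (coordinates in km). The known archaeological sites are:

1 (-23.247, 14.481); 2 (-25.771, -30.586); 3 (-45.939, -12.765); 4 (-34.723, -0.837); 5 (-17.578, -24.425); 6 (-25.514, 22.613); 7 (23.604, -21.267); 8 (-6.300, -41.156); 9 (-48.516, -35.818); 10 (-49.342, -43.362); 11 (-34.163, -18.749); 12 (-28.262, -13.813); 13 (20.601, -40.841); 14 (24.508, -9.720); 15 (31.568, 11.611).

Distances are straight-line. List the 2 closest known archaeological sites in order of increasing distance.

Distances from (3.182, -20.405):
1: √((-26.429)² + (34.886)²) = √(698.49204 + 1217.03300) = 43.767 km
2: √((-28.953)² + (-10.181)²) = √(838.27621 + 103.65276) = 30.691 km
3: √((-49.121)² + (7.640)²) = √(2412.87264 + 58.36960) = 49.712 km
4: √((-37.905)² + (19.568)²) = √(1436.78903 + 382.90662) = 42.658 km
5: √((-20.760)² + (-4.020)²) = √(430.97760 + 16.16040) = 21.146 km
6: √((-28.696)² + (43.018)²) = √(823.46042 + 1850.54832) = 51.711 km
7: √((20.422)² + (-0.862)²) = √(417.05808 + 0.74304) = 20.440 km
8: √((-9.482)² + (-20.751)²) = √(89.90832 + 430.60400) = 22.815 km
9: √((-51.698)² + (-15.413)²) = √(2672.68320 + 237.56057) = 53.947 km
10: √((-52.524)² + (-22.957)²) = √(2758.77058 + 527.02385) = 57.322 km
11: √((-37.345)² + (1.656)²) = √(1394.64902 + 2.74234) = 37.382 km
12: √((-31.444)² + (6.592)²) = √(988.72514 + 43.45446) = 32.128 km
13: √((17.419)² + (-20.436)²) = √(303.42156 + 417.63010) = 26.852 km
14: √((21.326)² + (10.685)²) = √(454.79828 + 114.16923) = 23.853 km
15: √((28.386)² + (32.016)²) = √(805.76500 + 1025.02426) = 42.788 km
Sorted: 7 (20.440 km) < 5 (21.146 km) < 8 (22.815 km) < 14 (23.853 km) < …

7, 5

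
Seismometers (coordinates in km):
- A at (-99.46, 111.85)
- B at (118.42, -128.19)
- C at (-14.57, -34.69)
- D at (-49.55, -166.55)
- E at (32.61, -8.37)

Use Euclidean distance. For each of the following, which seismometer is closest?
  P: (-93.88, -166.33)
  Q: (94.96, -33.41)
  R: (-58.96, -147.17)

P→D; Q→E; R→D

P at (-93.88, -166.33):
  A: 278.24 km
  B: 215.70 km
  C: 153.69 km
  D: 44.33 km
  E: 202.36 km
  → nearest: D (44.33 km)
Q at (94.96, -33.41):
  A: 242.69 km
  B: 97.64 km
  C: 109.54 km
  D: 196.49 km
  E: 67.19 km
  → nearest: E (67.19 km)
R at (-58.96, -147.17):
  A: 262.17 km
  B: 178.39 km
  C: 120.92 km
  D: 21.54 km
  E: 166.28 km
  → nearest: D (21.54 km)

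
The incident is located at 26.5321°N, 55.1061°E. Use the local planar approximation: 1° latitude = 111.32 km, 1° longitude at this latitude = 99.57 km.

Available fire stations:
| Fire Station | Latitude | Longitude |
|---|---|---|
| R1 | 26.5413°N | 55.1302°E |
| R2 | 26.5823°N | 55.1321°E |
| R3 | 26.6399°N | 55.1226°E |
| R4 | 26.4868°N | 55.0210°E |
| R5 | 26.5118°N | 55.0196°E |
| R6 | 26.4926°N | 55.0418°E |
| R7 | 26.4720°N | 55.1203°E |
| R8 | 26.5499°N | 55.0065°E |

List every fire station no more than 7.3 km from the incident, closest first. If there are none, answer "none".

R1, R2, R7

Distances from 26.5321°N, 55.1061°E:
R1: √((0.0092·111.32)² + (0.0241·99.57)²) = √(1.048871 + 5.758258) = 2.6090 km
R2: √((0.0502·111.32)² + (0.0260·99.57)²) = √(31.228695 + 6.701989) = 6.1588 km
R3: √((0.1078·111.32)² + (0.0165·99.57)²) = √(144.007104 + 2.699137) = 12.1122 km
R4: √((-0.0453·111.32)² + (-0.0851·99.57)²) = √(25.429791 + 71.798626) = 9.8604 km
R5: √((-0.0203·111.32)² + (-0.0865·99.57)²) = √(5.106678 + 74.180410) = 8.9043 km
R6: √((-0.0395·111.32)² + (-0.0643·99.57)²) = √(19.334840 + 40.990098) = 7.7669 km
R7: √((-0.0601·111.32)² + (0.0142·99.57)²) = √(44.760542 + 1.999096) = 6.8381 km
R8: √((0.0178·111.32)² + (-0.0996·99.57)²) = √(3.926326 + 98.350300) = 10.1132 km
Threshold 7.3 km: R1 (2.6090 km), R2 (6.1588 km), R7 (6.8381 km) are within range.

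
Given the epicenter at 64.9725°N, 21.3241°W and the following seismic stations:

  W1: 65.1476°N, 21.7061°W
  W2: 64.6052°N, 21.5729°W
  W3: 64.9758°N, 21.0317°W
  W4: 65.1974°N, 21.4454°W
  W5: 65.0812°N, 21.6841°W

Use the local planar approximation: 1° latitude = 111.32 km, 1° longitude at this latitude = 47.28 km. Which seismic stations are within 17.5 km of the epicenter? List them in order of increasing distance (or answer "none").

Distances from 64.9725°N, 21.3241°W:
W1: √((0.1751·111.32)² + (-0.3820·47.28)²) = √(379.943210 + 326.198276) = 26.5733 km
W2: √((-0.3673·111.32)² + (-0.2488·47.28)²) = √(1671.815133 + 138.374380) = 42.5463 km
W3: √((0.0033·111.32)² + (0.2924·47.28)²) = √(0.134950 + 191.121556) = 13.8296 km
W4: √((0.2249·111.32)² + (-0.1213·47.28)²) = √(626.794687 + 32.890959) = 25.6843 km
W5: √((0.1087·111.32)² + (-0.3600·47.28)²) = √(146.421713 + 289.707633) = 20.8837 km
Threshold 17.5 km: W3 (13.8296 km) is within range.

W3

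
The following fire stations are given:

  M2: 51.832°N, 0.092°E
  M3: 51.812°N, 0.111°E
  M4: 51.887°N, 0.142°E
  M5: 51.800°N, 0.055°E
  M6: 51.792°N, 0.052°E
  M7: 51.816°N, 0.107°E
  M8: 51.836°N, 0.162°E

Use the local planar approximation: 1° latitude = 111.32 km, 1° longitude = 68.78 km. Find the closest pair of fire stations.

Pairwise distances:
M2–M3: 2.582 km
M2–M4: 7.022 km
M2–M5: 4.378 km
M2–M6: 5.234 km
M2–M7: 2.058 km
M2–M8: 4.835 km
M3–M4: 8.617 km
M3–M5: 4.077 km
M3–M6: 4.629 km
M3–M7: 0.523 km
M3–M8: 4.409 km
M4–M5: 11.384 km
M4–M6: 12.254 km
M4–M7: 8.262 km
M4–M8: 5.842 km
M5–M6: 0.914 km
M5–M7: 3.996 km
M5–M8: 8.380 km
M6–M7: 4.631 km
M6–M8: 9.013 km
M7–M8: 4.389 km
Closest pair: M3–M7 at 0.523 km.

M3 and M7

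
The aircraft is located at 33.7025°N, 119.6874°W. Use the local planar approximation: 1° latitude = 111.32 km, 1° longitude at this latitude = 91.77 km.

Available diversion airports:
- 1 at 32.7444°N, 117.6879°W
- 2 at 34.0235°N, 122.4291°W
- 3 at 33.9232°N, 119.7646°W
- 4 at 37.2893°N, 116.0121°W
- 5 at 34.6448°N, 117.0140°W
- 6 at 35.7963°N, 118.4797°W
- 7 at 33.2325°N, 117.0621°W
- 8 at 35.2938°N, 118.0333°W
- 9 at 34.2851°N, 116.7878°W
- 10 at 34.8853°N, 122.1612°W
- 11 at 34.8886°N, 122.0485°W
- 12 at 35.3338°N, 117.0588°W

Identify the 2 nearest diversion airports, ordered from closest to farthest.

3, 1

Distances from 33.7025°N, 119.6874°W:
1: √((-0.9581·111.32)² + (1.9995·91.77)²) = √(11375.436636 + 33670.090240) = 212.2393 km
2: √((0.3210·111.32)² + (-2.7417·91.77)²) = √(1276.898745 + 63305.483123) = 254.1306 km
3: √((0.2207·111.32)² + (-0.0772·91.77)²) = √(603.602544 + 50.192181) = 25.5694 km
4: √((3.5868·111.32)² + (3.6753·91.77)²) = √(159426.575497 + 113759.337077) = 522.6719 km
5: √((0.9423·111.32)² + (2.6734·91.77)²) = √(11003.346203 + 60190.694009) = 266.8221 km
6: √((2.0938·111.32)² + (1.2077·91.77)²) = √(54327.132950 + 12283.428325) = 258.0902 km
7: √((-0.4700·111.32)² + (2.6253·91.77)²) = √(2737.424256 + 58044.268251) = 246.5394 km
8: √((1.5913·111.32)² + (1.6541·91.77)²) = √(31379.825261 + 23042.255436) = 233.2854 km
9: √((0.5826·111.32)² + (2.8996·91.77)²) = √(4206.175176 + 70807.236616) = 273.8858 km
10: √((1.1828·111.32)² + (-2.4738·91.77)²) = √(17336.803509 + 51538.364629) = 262.4408 km
11: √((1.1861·111.32)² + (-2.3611·91.77)²) = √(17433.677471 + 46949.419387) = 253.7382 km
12: √((1.6313·111.32)² + (2.6286·91.77)²) = √(32977.221985 + 58190.283162) = 301.9396 km
Sorted: 3 (25.5694 km) < 1 (212.2393 km) < 8 (233.2854 km) < 7 (246.5394 km) < …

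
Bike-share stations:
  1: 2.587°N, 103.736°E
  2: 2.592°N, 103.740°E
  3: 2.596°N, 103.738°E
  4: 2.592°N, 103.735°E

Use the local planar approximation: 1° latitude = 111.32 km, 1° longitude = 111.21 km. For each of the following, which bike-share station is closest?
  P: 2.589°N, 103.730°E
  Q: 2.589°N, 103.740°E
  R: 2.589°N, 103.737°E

P at 2.589°N, 103.730°E:
  1: √((-0.002·111.32)² + (0.006·111.21)²) = √(0.04956857 + 0.44523591) = 0.703423 km
  2: √((0.003·111.32)² + (0.010·111.21)²) = √(0.11152928 + 1.23676641) = 1.161161 km
  3: √((0.007·111.32)² + (0.008·111.21)²) = √(0.60721498 + 0.79153050) = 1.182686 km
  4: √((0.003·111.32)² + (0.005·111.21)²) = √(0.11152928 + 0.30919160) = 0.648630 km
  → nearest: 4 (0.648630 km)
Q at 2.589°N, 103.740°E:
  1: √((-0.002·111.32)² + (-0.004·111.21)²) = √(0.04956857 + 0.19788263) = 0.497445 km
  2: √((0.003·111.32)² + (0.000·111.21)²) = √(0.11152928 + 0.00000000) = 0.333960 km
  3: √((0.007·111.32)² + (-0.002·111.21)²) = √(0.60721498 + 0.04947066) = 0.810361 km
  4: √((0.003·111.32)² + (-0.005·111.21)²) = √(0.11152928 + 0.30919160) = 0.648630 km
  → nearest: 2 (0.333960 km)
R at 2.589°N, 103.737°E:
  1: √((-0.002·111.32)² + (-0.001·111.21)²) = √(0.04956857 + 0.01236766) = 0.248870 km
  2: √((0.003·111.32)² + (0.003·111.21)²) = √(0.11152928 + 0.11130898) = 0.472057 km
  3: √((0.007·111.32)² + (0.001·111.21)²) = √(0.60721498 + 0.01236766) = 0.787136 km
  4: √((0.003·111.32)² + (-0.002·111.21)²) = √(0.11152928 + 0.04947066) = 0.401248 km
  → nearest: 1 (0.248870 km)

P→4; Q→2; R→1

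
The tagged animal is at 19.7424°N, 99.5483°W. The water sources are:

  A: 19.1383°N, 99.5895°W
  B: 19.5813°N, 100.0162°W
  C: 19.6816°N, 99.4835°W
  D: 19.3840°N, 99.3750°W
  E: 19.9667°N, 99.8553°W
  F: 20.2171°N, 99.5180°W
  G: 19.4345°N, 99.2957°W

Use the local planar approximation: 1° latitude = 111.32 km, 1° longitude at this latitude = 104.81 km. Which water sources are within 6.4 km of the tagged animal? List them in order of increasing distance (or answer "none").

Distances from 19.7424°N, 99.5483°W:
A: √((-0.6041·111.32)² + (-0.0412·104.81)²) = √(4522.348917 + 18.646609) = 67.3869 km
B: √((-0.1611·111.32)² + (-0.4679·104.81)²) = √(321.615874 + 2404.980350) = 52.2168 km
C: √((-0.0608·111.32)² + (0.0648·104.81)²) = √(45.809289 + 46.127026) = 9.5883 km
D: √((-0.3584·111.32)² + (0.1733·104.81)²) = √(1591.777631 + 329.915384) = 43.8371 km
E: √((0.2243·111.32)² + (-0.3070·104.81)²) = √(623.454756 + 1035.338092) = 40.7283 km
F: √((0.4747·111.32)² + (0.0303·104.81)²) = √(2792.446484 + 10.085344) = 52.9389 km
G: √((-0.3079·111.32)² + (0.2526·104.81)²) = √(1174.804965 + 700.925943) = 43.3097 km
Threshold 6.4 km: none within range.

none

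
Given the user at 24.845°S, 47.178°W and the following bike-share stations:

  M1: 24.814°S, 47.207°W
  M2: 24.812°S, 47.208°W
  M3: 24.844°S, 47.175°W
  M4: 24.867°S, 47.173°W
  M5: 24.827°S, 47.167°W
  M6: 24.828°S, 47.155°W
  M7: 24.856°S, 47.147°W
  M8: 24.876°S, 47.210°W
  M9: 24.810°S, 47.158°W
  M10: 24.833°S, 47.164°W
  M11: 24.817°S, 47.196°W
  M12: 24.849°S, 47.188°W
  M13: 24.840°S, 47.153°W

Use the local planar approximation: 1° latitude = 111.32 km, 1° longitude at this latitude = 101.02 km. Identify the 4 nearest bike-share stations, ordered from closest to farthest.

Distances from 24.845°S, 47.178°W:
M1: √((0.031·111.32)² + (-0.029·101.02)²) = √(11.90885 + 8.58244) = 4.527 km
M2: √((0.033·111.32)² + (-0.030·101.02)²) = √(13.49504 + 9.18454) = 4.762 km
M3: √((0.001·111.32)² + (0.003·101.02)²) = √(0.01239 + 0.09185) = 0.323 km
M4: √((-0.022·111.32)² + (0.005·101.02)²) = √(5.99780 + 0.25513) = 2.501 km
M5: √((0.018·111.32)² + (0.011·101.02)²) = √(4.01505 + 1.23481) = 2.291 km
M6: √((0.017·111.32)² + (0.023·101.02)²) = √(3.58133 + 5.39847) = 2.997 km
M7: √((-0.011·111.32)² + (0.031·101.02)²) = √(1.49945 + 9.80704) = 3.363 km
M8: √((-0.031·111.32)² + (-0.032·101.02)²) = √(11.90885 + 10.44996) = 4.729 km
M9: √((0.035·111.32)² + (0.020·101.02)²) = √(15.18037 + 4.08202) = 4.389 km
M10: √((0.012·111.32)² + (0.014·101.02)²) = √(1.78447 + 2.00019) = 1.945 km
M11: √((0.028·111.32)² + (-0.018·101.02)²) = √(9.71544 + 3.30643) = 3.609 km
M12: √((-0.004·111.32)² + (-0.010·101.02)²) = √(0.19827 + 1.02050) = 1.104 km
M13: √((0.005·111.32)² + (0.025·101.02)²) = √(0.30980 + 6.37815) = 2.586 km
Sorted: M3 (0.323 km) < M12 (1.104 km) < M10 (1.945 km) < M5 (2.291 km) < M4 (2.501 km) < M13 (2.586 km) < …

M3, M12, M10, M5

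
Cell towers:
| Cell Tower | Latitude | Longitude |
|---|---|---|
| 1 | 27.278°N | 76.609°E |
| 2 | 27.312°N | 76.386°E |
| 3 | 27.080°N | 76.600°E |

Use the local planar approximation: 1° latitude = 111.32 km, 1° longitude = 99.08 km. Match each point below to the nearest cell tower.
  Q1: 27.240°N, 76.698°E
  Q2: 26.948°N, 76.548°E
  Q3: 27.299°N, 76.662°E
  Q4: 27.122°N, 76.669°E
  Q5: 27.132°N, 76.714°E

Q1→1; Q2→3; Q3→1; Q4→3; Q5→3

Q1 at 27.240°N, 76.698°E:
  1: 9.780 km
  2: 31.935 km
  3: 20.286 km
  → nearest: 1 (9.780 km)
Q2 at 26.948°N, 76.548°E:
  1: 37.229 km
  2: 43.584 km
  3: 15.571 km
  → nearest: 3 (15.571 km)
Q3 at 27.299°N, 76.662°E:
  1: 5.748 km
  2: 27.384 km
  3: 25.141 km
  → nearest: 1 (5.748 km)
Q4 at 27.122°N, 76.669°E:
  1: 18.355 km
  2: 35.122 km
  3: 8.282 km
  → nearest: 3 (8.282 km)
Q5 at 27.132°N, 76.714°E:
  1: 19.297 km
  2: 38.179 km
  3: 12.692 km
  → nearest: 3 (12.692 km)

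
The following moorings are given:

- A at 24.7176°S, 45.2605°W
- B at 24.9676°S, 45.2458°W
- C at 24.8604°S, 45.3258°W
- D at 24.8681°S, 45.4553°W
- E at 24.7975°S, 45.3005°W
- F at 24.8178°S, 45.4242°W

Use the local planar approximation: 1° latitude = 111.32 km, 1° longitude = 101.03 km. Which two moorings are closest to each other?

D and F

Pairwise distances:
A–B: 27.8696 km
A–C: 17.2111 km
A–D: 25.8459 km
A–E: 9.7695 km
A–F: 19.9485 km
B–C: 14.4130 km
B–D: 23.8888 km
B–E: 19.7255 km
B–F: 24.5548 km
C–D: 13.1114 km
C–E: 7.4540 km
C–F: 11.0145 km
D–E: 17.5031 km
D–F: 6.4207 km
E–F: 12.7001 km
Closest pair: D–F at 6.4207 km.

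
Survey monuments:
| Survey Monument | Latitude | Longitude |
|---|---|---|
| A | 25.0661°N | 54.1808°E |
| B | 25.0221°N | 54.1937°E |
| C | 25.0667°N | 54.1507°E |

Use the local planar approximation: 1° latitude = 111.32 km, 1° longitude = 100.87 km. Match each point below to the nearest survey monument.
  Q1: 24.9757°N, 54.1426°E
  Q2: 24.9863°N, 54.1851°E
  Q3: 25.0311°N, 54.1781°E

Q1→B; Q2→B; Q3→B

Q1 at 24.9757°N, 54.1426°E:
  A: 10.7758 km
  B: 7.2971 km
  C: 10.1630 km
  → nearest: B (7.2971 km)
Q2 at 24.9863°N, 54.1851°E:
  A: 8.8939 km
  B: 4.0786 km
  C: 9.5992 km
  → nearest: B (4.0786 km)
Q3 at 25.0311°N, 54.1781°E:
  A: 3.9057 km
  B: 1.8654 km
  C: 4.8316 km
  → nearest: B (1.8654 km)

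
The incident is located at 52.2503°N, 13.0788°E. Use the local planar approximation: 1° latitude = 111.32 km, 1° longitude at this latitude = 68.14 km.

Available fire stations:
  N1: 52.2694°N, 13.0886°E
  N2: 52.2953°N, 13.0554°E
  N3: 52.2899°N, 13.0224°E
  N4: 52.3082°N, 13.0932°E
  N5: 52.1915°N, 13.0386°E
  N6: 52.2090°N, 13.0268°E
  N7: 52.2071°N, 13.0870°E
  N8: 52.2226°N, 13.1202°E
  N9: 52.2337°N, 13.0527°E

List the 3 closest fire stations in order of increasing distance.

Distances from 52.2503°N, 13.0788°E:
N1: 2.2286 km
N2: 5.2570 km
N3: 5.8483 km
N4: 6.5197 km
N5: 7.0957 km
N6: 5.8045 km
N7: 4.8414 km
N8: 4.1793 km
N9: 2.5647 km
Sorted: N1 (2.2286 km) < N9 (2.5647 km) < N8 (4.1793 km) < N7 (4.8414 km) < N2 (5.2570 km) < …

N1, N9, N8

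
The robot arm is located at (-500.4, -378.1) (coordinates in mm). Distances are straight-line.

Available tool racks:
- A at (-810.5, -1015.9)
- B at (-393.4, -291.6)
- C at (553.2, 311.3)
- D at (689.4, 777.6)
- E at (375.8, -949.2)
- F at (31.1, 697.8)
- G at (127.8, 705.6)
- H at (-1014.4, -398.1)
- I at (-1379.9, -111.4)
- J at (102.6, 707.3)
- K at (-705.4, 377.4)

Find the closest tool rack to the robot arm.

B

Distances from (-500.4, -378.1):
A: 709.2 mm
B: 137.6 mm
C: 1259.1 mm
D: 1658.7 mm
E: 1045.9 mm
F: 1200.0 mm
G: 1252.6 mm
H: 514.4 mm
I: 919.0 mm
J: 1241.7 mm
K: 782.8 mm
Minimum: B at 137.6 mm.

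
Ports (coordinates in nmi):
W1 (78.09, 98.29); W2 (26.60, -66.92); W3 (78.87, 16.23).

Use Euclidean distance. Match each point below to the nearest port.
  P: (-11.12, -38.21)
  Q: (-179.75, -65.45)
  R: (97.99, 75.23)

P→W2; Q→W2; R→W1

P at (-11.12, -38.21):
  W1: 163.07 nmi
  W2: 47.40 nmi
  W3: 105.18 nmi
  → nearest: W2 (47.40 nmi)
Q at (-179.75, -65.45):
  W1: 305.44 nmi
  W2: 206.36 nmi
  W3: 271.21 nmi
  → nearest: W2 (206.36 nmi)
R at (97.99, 75.23):
  W1: 30.46 nmi
  W2: 159.07 nmi
  W3: 62.02 nmi
  → nearest: W1 (30.46 nmi)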